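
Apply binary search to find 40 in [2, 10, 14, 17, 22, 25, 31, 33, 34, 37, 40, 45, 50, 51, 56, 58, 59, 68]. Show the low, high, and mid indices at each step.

Binary search for 40 in [2, 10, 14, 17, 22, 25, 31, 33, 34, 37, 40, 45, 50, 51, 56, 58, 59, 68]:

lo=0, hi=17, mid=8, arr[mid]=34 -> 34 < 40, search right half
lo=9, hi=17, mid=13, arr[mid]=51 -> 51 > 40, search left half
lo=9, hi=12, mid=10, arr[mid]=40 -> Found target at index 10!

Binary search finds 40 at index 10 after 3 comparisons. The search repeatedly halves the search space by comparing with the middle element.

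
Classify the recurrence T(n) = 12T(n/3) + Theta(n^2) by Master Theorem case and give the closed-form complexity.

Master Theorem for T(n) = 12T(n/3) + O(n^2):

a = 12, b = 3, c = 2
log_b(a) = log_3(12) = 2.2619

Case 1: c = 2 < log_3(12) = 2.2619
T(n) = O(n^(log_3 12))

For T(n) = 12T(n/3) + O(n^2): log_3(12) = 2.2619. This is Case 1 of the Master Theorem (c < log_b(a), work dominated by leaves), giving O(n^(log_3 12)).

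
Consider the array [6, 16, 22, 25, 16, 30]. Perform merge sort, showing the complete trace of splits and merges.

Merge sort trace:

Split: [6, 16, 22, 25, 16, 30] -> [6, 16, 22] and [25, 16, 30]
  Split: [6, 16, 22] -> [6] and [16, 22]
    Split: [16, 22] -> [16] and [22]
    Merge: [16] + [22] -> [16, 22]
  Merge: [6] + [16, 22] -> [6, 16, 22]
  Split: [25, 16, 30] -> [25] and [16, 30]
    Split: [16, 30] -> [16] and [30]
    Merge: [16] + [30] -> [16, 30]
  Merge: [25] + [16, 30] -> [16, 25, 30]
Merge: [6, 16, 22] + [16, 25, 30] -> [6, 16, 16, 22, 25, 30]

Final sorted array: [6, 16, 16, 22, 25, 30]

The merge sort proceeds by recursively splitting the array and merging sorted halves.
After all merges, the sorted array is [6, 16, 16, 22, 25, 30].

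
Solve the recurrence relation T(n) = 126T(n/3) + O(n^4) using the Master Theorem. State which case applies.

Master Theorem for T(n) = 126T(n/3) + O(n^4):

a = 126, b = 3, c = 4
log_b(a) = log_3(126) = 4.4022

Case 1: c = 4 < log_3(126) = 4.4022
T(n) = O(n^(log_3 126))

For T(n) = 126T(n/3) + O(n^4): log_3(126) = 4.4022. This is Case 1 of the Master Theorem (c < log_b(a), work dominated by leaves), giving O(n^(log_3 126)).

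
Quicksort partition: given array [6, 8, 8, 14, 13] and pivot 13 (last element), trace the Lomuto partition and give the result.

Lomuto partition with pivot = 13:

Initial array: [6, 8, 8, 14, 13]

arr[0]=6 <= 13: swap with position 0, array becomes [6, 8, 8, 14, 13]
arr[1]=8 <= 13: swap with position 1, array becomes [6, 8, 8, 14, 13]
arr[2]=8 <= 13: swap with position 2, array becomes [6, 8, 8, 14, 13]
arr[3]=14 > 13: no swap

Place pivot at position 3: [6, 8, 8, 13, 14]
Pivot position: 3

After partitioning with pivot 13, the array becomes [6, 8, 8, 13, 14]. The pivot is placed at index 3. All elements to the left of the pivot are <= 13, and all elements to the right are > 13.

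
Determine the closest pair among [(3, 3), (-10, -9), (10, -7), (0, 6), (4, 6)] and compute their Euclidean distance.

Computing all pairwise distances among 5 points:

d((3, 3), (-10, -9)) = 17.6918
d((3, 3), (10, -7)) = 12.2066
d((3, 3), (0, 6)) = 4.2426
d((3, 3), (4, 6)) = 3.1623 <-- minimum
d((-10, -9), (10, -7)) = 20.0998
d((-10, -9), (0, 6)) = 18.0278
d((-10, -9), (4, 6)) = 20.5183
d((10, -7), (0, 6)) = 16.4012
d((10, -7), (4, 6)) = 14.3178
d((0, 6), (4, 6)) = 4.0

Closest pair: (3, 3) and (4, 6) with distance 3.1623

The closest pair is (3, 3) and (4, 6) with Euclidean distance 3.1623. For 5 points, brute-force pairwise comparison is shown above. For large n, the divide-and-conquer algorithm (sort by x, recurse on halves, check the dividing strip) achieves O(n log n).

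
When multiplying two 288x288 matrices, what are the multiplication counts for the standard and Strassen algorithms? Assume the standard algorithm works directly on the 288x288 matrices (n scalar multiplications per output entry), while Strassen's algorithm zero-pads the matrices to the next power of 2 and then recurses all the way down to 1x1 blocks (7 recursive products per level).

Matrix multiplication for 288x288 matrices:

Strassen's algorithm requires power-of-2 dimensions. Pad 288x288 to 512x512 (next power of 2).

Standard algorithm: 288^3 = 23887872 multiplications
Strassen's algorithm: 7^(log2(512)) = 7^9 = 40353607 multiplications
Difference: 23887872 - 40353607 = -16465735 (Strassen uses MORE here due to padding overhead — for small or just-over-power-of-2 n, padding can outweigh the per-level savings)

Standard: 23887872 multiplications (288^3). Strassen: 40353607 multiplications (7^9, after padding to 512x512). Strassen reduces 8 recursive multiplications to 7 at each level.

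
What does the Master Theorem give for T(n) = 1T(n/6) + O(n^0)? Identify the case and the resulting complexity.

Master Theorem for T(n) = 1T(n/6) + O(n^0):

a = 1, b = 6, c = 0
log_b(a) = log_6(1) = 0.0000

Case 2: c = 0 = log_6(1) = 0.0000
T(n) = O(n^0 log n) = O(log n)

For T(n) = 1T(n/6) + O(n^0): log_6(1) = 0.0000. This is Case 2 of the Master Theorem (c = log_b(a), equal work at all levels), giving O(log n).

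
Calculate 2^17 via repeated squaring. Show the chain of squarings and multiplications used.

Computing 2^17 by squaring (build up from 2^1; each line after the first costs one multiplication):

2^1 = 2
2^2 = (2^1)^2 = 2^2 = 4
2^4 = (2^2)^2 = 4^2 = 16
2^8 = (2^4)^2 = 16^2 = 256
2^16 = (2^8)^2 = 256^2 = 65536
2^17 = 2 * 2^16 = 2 * 65536 = 131072

Result: 131072
Multiplications needed: 5 (5 lines after 2^1)

2^17 = 131072. Using exponentiation by squaring, this requires 5 multiplications. The key idea: if the exponent is even, square the half-power; if odd, multiply by the base once.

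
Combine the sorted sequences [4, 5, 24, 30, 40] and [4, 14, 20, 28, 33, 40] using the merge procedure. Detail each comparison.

Merging process:

Compare 4 vs 4: take 4 from left. Merged: [4]
Compare 5 vs 4: take 4 from right. Merged: [4, 4]
Compare 5 vs 14: take 5 from left. Merged: [4, 4, 5]
Compare 24 vs 14: take 14 from right. Merged: [4, 4, 5, 14]
Compare 24 vs 20: take 20 from right. Merged: [4, 4, 5, 14, 20]
Compare 24 vs 28: take 24 from left. Merged: [4, 4, 5, 14, 20, 24]
Compare 30 vs 28: take 28 from right. Merged: [4, 4, 5, 14, 20, 24, 28]
Compare 30 vs 33: take 30 from left. Merged: [4, 4, 5, 14, 20, 24, 28, 30]
Compare 40 vs 33: take 33 from right. Merged: [4, 4, 5, 14, 20, 24, 28, 30, 33]
Compare 40 vs 40: take 40 from left. Merged: [4, 4, 5, 14, 20, 24, 28, 30, 33, 40]
Append remaining from right: [40]. Merged: [4, 4, 5, 14, 20, 24, 28, 30, 33, 40, 40]

Final merged array: [4, 4, 5, 14, 20, 24, 28, 30, 33, 40, 40]
Total comparisons: 10

The merged array is [4, 4, 5, 14, 20, 24, 28, 30, 33, 40, 40], requiring 10 comparisons. The merge step runs in O(n) time where n is the total number of elements.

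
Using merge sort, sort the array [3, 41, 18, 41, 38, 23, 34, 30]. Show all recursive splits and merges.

Merge sort trace:

Split: [3, 41, 18, 41, 38, 23, 34, 30] -> [3, 41, 18, 41] and [38, 23, 34, 30]
  Split: [3, 41, 18, 41] -> [3, 41] and [18, 41]
    Split: [3, 41] -> [3] and [41]
    Merge: [3] + [41] -> [3, 41]
    Split: [18, 41] -> [18] and [41]
    Merge: [18] + [41] -> [18, 41]
  Merge: [3, 41] + [18, 41] -> [3, 18, 41, 41]
  Split: [38, 23, 34, 30] -> [38, 23] and [34, 30]
    Split: [38, 23] -> [38] and [23]
    Merge: [38] + [23] -> [23, 38]
    Split: [34, 30] -> [34] and [30]
    Merge: [34] + [30] -> [30, 34]
  Merge: [23, 38] + [30, 34] -> [23, 30, 34, 38]
Merge: [3, 18, 41, 41] + [23, 30, 34, 38] -> [3, 18, 23, 30, 34, 38, 41, 41]

Final sorted array: [3, 18, 23, 30, 34, 38, 41, 41]

The merge sort proceeds by recursively splitting the array and merging sorted halves.
After all merges, the sorted array is [3, 18, 23, 30, 34, 38, 41, 41].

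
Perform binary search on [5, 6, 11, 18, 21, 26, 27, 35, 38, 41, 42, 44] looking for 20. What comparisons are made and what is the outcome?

Binary search for 20 in [5, 6, 11, 18, 21, 26, 27, 35, 38, 41, 42, 44]:

lo=0, hi=11, mid=5, arr[mid]=26 -> 26 > 20, search left half
lo=0, hi=4, mid=2, arr[mid]=11 -> 11 < 20, search right half
lo=3, hi=4, mid=3, arr[mid]=18 -> 18 < 20, search right half
lo=4, hi=4, mid=4, arr[mid]=21 -> 21 > 20, search left half
lo=4 > hi=3, target 20 not found

Binary search determines that 20 is not in the array after 4 comparisons. The search space was exhausted without finding the target.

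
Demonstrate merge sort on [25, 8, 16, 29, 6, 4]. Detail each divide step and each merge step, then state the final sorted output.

Merge sort trace:

Split: [25, 8, 16, 29, 6, 4] -> [25, 8, 16] and [29, 6, 4]
  Split: [25, 8, 16] -> [25] and [8, 16]
    Split: [8, 16] -> [8] and [16]
    Merge: [8] + [16] -> [8, 16]
  Merge: [25] + [8, 16] -> [8, 16, 25]
  Split: [29, 6, 4] -> [29] and [6, 4]
    Split: [6, 4] -> [6] and [4]
    Merge: [6] + [4] -> [4, 6]
  Merge: [29] + [4, 6] -> [4, 6, 29]
Merge: [8, 16, 25] + [4, 6, 29] -> [4, 6, 8, 16, 25, 29]

Final sorted array: [4, 6, 8, 16, 25, 29]

The merge sort proceeds by recursively splitting the array and merging sorted halves.
After all merges, the sorted array is [4, 6, 8, 16, 25, 29].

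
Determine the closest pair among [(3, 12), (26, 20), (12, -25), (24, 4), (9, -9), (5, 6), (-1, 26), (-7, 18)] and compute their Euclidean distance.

Computing all pairwise distances among 8 points:

d((3, 12), (26, 20)) = 24.3516
d((3, 12), (12, -25)) = 38.0789
d((3, 12), (24, 4)) = 22.4722
d((3, 12), (9, -9)) = 21.8403
d((3, 12), (5, 6)) = 6.3246 <-- minimum
d((3, 12), (-1, 26)) = 14.5602
d((3, 12), (-7, 18)) = 11.6619
d((26, 20), (12, -25)) = 47.1275
d((26, 20), (24, 4)) = 16.1245
d((26, 20), (9, -9)) = 33.6155
d((26, 20), (5, 6)) = 25.2389
d((26, 20), (-1, 26)) = 27.6586
d((26, 20), (-7, 18)) = 33.0606
d((12, -25), (24, 4)) = 31.3847
d((12, -25), (9, -9)) = 16.2788
d((12, -25), (5, 6)) = 31.7805
d((12, -25), (-1, 26)) = 52.6308
d((12, -25), (-7, 18)) = 47.0106
d((24, 4), (9, -9)) = 19.8494
d((24, 4), (5, 6)) = 19.105
d((24, 4), (-1, 26)) = 33.3017
d((24, 4), (-7, 18)) = 34.0147
d((9, -9), (5, 6)) = 15.5242
d((9, -9), (-1, 26)) = 36.4005
d((9, -9), (-7, 18)) = 31.3847
d((5, 6), (-1, 26)) = 20.8806
d((5, 6), (-7, 18)) = 16.9706
d((-1, 26), (-7, 18)) = 10.0

Closest pair: (3, 12) and (5, 6) with distance 6.3246

The closest pair is (3, 12) and (5, 6) with Euclidean distance 6.3246. For 8 points, brute-force pairwise comparison is shown above. For large n, the divide-and-conquer algorithm (sort by x, recurse on halves, check the dividing strip) achieves O(n log n).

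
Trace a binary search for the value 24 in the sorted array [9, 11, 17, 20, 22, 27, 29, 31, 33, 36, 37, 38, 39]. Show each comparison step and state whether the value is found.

Binary search for 24 in [9, 11, 17, 20, 22, 27, 29, 31, 33, 36, 37, 38, 39]:

lo=0, hi=12, mid=6, arr[mid]=29 -> 29 > 24, search left half
lo=0, hi=5, mid=2, arr[mid]=17 -> 17 < 24, search right half
lo=3, hi=5, mid=4, arr[mid]=22 -> 22 < 24, search right half
lo=5, hi=5, mid=5, arr[mid]=27 -> 27 > 24, search left half
lo=5 > hi=4, target 24 not found

Binary search determines that 24 is not in the array after 4 comparisons. The search space was exhausted without finding the target.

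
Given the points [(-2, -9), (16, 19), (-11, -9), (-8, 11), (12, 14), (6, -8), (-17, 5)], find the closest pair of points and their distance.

Computing all pairwise distances among 7 points:

d((-2, -9), (16, 19)) = 33.2866
d((-2, -9), (-11, -9)) = 9.0
d((-2, -9), (-8, 11)) = 20.8806
d((-2, -9), (12, 14)) = 26.9258
d((-2, -9), (6, -8)) = 8.0623
d((-2, -9), (-17, 5)) = 20.5183
d((16, 19), (-11, -9)) = 38.8973
d((16, 19), (-8, 11)) = 25.2982
d((16, 19), (12, 14)) = 6.4031 <-- minimum
d((16, 19), (6, -8)) = 28.7924
d((16, 19), (-17, 5)) = 35.8469
d((-11, -9), (-8, 11)) = 20.2237
d((-11, -9), (12, 14)) = 32.5269
d((-11, -9), (6, -8)) = 17.0294
d((-11, -9), (-17, 5)) = 15.2315
d((-8, 11), (12, 14)) = 20.2237
d((-8, 11), (6, -8)) = 23.6008
d((-8, 11), (-17, 5)) = 10.8167
d((12, 14), (6, -8)) = 22.8035
d((12, 14), (-17, 5)) = 30.3645
d((6, -8), (-17, 5)) = 26.4197

Closest pair: (16, 19) and (12, 14) with distance 6.4031

The closest pair is (16, 19) and (12, 14) with Euclidean distance 6.4031. For 7 points, brute-force pairwise comparison is shown above. For large n, the divide-and-conquer algorithm (sort by x, recurse on halves, check the dividing strip) achieves O(n log n).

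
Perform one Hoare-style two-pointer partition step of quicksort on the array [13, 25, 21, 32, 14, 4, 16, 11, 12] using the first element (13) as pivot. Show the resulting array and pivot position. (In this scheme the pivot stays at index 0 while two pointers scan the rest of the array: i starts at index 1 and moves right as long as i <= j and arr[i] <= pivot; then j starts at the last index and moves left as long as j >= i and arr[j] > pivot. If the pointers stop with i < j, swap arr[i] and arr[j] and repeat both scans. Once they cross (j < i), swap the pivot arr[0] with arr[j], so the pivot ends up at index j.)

Hoare-style two-pointer partition with pivot = 13:

Initial array: [13, 25, 21, 32, 14, 4, 16, 11, 12]

Pointers start at i = 1, j = 8.
i stops at index 1 (arr[1]=25 > 13), j stops at index 8 (arr[8]=12 <= 13): swap arr[1] and arr[8], array becomes [13, 12, 21, 32, 14, 4, 16, 11, 25]
i stops at index 2 (arr[2]=21 > 13), j stops at index 7 (arr[7]=11 <= 13): swap arr[2] and arr[7], array becomes [13, 12, 11, 32, 14, 4, 16, 21, 25]
i stops at index 3 (arr[3]=32 > 13), j stops at index 5 (arr[5]=4 <= 13): swap arr[3] and arr[5], array becomes [13, 12, 11, 4, 14, 32, 16, 21, 25]
i ends at 4, j ends at 3: the pointers have crossed (j < i), so scanning stops.

Swap pivot arr[0] with arr[3] to place pivot at position 3: [4, 12, 11, 13, 14, 32, 16, 21, 25]
Pivot position: 3

After partitioning with pivot 13, the array becomes [4, 12, 11, 13, 14, 32, 16, 21, 25]. The pivot is placed at index 3. All elements to the left of the pivot are <= 13, and all elements to the right are > 13.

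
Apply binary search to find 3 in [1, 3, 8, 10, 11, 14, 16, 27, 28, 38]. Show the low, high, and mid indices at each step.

Binary search for 3 in [1, 3, 8, 10, 11, 14, 16, 27, 28, 38]:

lo=0, hi=9, mid=4, arr[mid]=11 -> 11 > 3, search left half
lo=0, hi=3, mid=1, arr[mid]=3 -> Found target at index 1!

Binary search finds 3 at index 1 after 2 comparisons. The search repeatedly halves the search space by comparing with the middle element.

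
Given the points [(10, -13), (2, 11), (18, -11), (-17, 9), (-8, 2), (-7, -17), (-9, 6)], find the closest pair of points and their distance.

Computing all pairwise distances among 7 points:

d((10, -13), (2, 11)) = 25.2982
d((10, -13), (18, -11)) = 8.2462
d((10, -13), (-17, 9)) = 34.8281
d((10, -13), (-8, 2)) = 23.4307
d((10, -13), (-7, -17)) = 17.4642
d((10, -13), (-9, 6)) = 26.8701
d((2, 11), (18, -11)) = 27.2029
d((2, 11), (-17, 9)) = 19.105
d((2, 11), (-8, 2)) = 13.4536
d((2, 11), (-7, -17)) = 29.4109
d((2, 11), (-9, 6)) = 12.083
d((18, -11), (-17, 9)) = 40.3113
d((18, -11), (-8, 2)) = 29.0689
d((18, -11), (-7, -17)) = 25.7099
d((18, -11), (-9, 6)) = 31.9061
d((-17, 9), (-8, 2)) = 11.4018
d((-17, 9), (-7, -17)) = 27.8568
d((-17, 9), (-9, 6)) = 8.544
d((-8, 2), (-7, -17)) = 19.0263
d((-8, 2), (-9, 6)) = 4.1231 <-- minimum
d((-7, -17), (-9, 6)) = 23.0868

Closest pair: (-8, 2) and (-9, 6) with distance 4.1231

The closest pair is (-8, 2) and (-9, 6) with Euclidean distance 4.1231. For 7 points, brute-force pairwise comparison is shown above. For large n, the divide-and-conquer algorithm (sort by x, recurse on halves, check the dividing strip) achieves O(n log n).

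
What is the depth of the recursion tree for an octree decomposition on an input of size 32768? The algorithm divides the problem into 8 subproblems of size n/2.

For divide and conquer with division factor 2:

Problem sizes at each level:
Level 0: 32768
Level 1: 16384
Level 2: 8192
Level 3: 4096
Level 4: 2048
Level 5: 1024
Level 6: 512
Level 7: 256
Level 8: 128
Level 9: 64
Level 10: 32
Level 11: 16
Level 12: 8
Level 13: 4
Level 14: 2
Level 15: 1

The root is level 0 and the size-1 base case is level 15 (the tree spans levels 0 through 15, i.e. 16 levels counting the root), so the depth is the number of divisions: log_2(32768) = 15

The recursion tree depth is log_2(32768) = 15. At each level, the problem size is divided by 2, so it takes 15 divisions to reduce to a base case of size 1. The algorithm makes 8 recursive calls at each level.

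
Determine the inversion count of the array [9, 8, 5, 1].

Finding inversions in [9, 8, 5, 1]:

(0, 1): arr[0]=9 > arr[1]=8
(0, 2): arr[0]=9 > arr[2]=5
(0, 3): arr[0]=9 > arr[3]=1
(1, 2): arr[1]=8 > arr[2]=5
(1, 3): arr[1]=8 > arr[3]=1
(2, 3): arr[2]=5 > arr[3]=1

Total inversions: 6

The array has 6 inversion(s): (0,1), (0,2), (0,3), (1,2), (1,3), (2,3). Each pair (i,j) satisfies i < j and arr[i] > arr[j].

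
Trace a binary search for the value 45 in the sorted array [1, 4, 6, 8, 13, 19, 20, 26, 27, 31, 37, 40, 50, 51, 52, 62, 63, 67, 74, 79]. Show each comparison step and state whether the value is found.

Binary search for 45 in [1, 4, 6, 8, 13, 19, 20, 26, 27, 31, 37, 40, 50, 51, 52, 62, 63, 67, 74, 79]:

lo=0, hi=19, mid=9, arr[mid]=31 -> 31 < 45, search right half
lo=10, hi=19, mid=14, arr[mid]=52 -> 52 > 45, search left half
lo=10, hi=13, mid=11, arr[mid]=40 -> 40 < 45, search right half
lo=12, hi=13, mid=12, arr[mid]=50 -> 50 > 45, search left half
lo=12 > hi=11, target 45 not found

Binary search determines that 45 is not in the array after 4 comparisons. The search space was exhausted without finding the target.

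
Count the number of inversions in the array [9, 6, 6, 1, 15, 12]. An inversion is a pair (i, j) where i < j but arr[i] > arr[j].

Finding inversions in [9, 6, 6, 1, 15, 12]:

(0, 1): arr[0]=9 > arr[1]=6
(0, 2): arr[0]=9 > arr[2]=6
(0, 3): arr[0]=9 > arr[3]=1
(1, 3): arr[1]=6 > arr[3]=1
(2, 3): arr[2]=6 > arr[3]=1
(4, 5): arr[4]=15 > arr[5]=12

Total inversions: 6

The array has 6 inversion(s): (0,1), (0,2), (0,3), (1,3), (2,3), (4,5). Each pair (i,j) satisfies i < j and arr[i] > arr[j].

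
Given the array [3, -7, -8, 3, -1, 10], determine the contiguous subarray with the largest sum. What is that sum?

Using Kadane's algorithm on [3, -7, -8, 3, -1, 10]:

Scanning through the array:
Position 1 (value -7): max_ending_here = -4, max_so_far = 3
Position 2 (value -8): max_ending_here = -8, max_so_far = 3
Position 3 (value 3): max_ending_here = 3, max_so_far = 3
Position 4 (value -1): max_ending_here = 2, max_so_far = 3
Position 5 (value 10): max_ending_here = 12, max_so_far = 12

Maximum subarray: [3, -1, 10]
Maximum sum: 12

The maximum subarray is [3, -1, 10] with sum 12. This subarray runs from index 3 to index 5.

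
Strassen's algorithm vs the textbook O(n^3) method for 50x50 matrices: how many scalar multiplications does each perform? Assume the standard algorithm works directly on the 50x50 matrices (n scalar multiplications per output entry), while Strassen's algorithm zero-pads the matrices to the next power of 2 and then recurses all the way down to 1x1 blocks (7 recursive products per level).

Matrix multiplication for 50x50 matrices:

Strassen's algorithm requires power-of-2 dimensions. Pad 50x50 to 64x64 (next power of 2).

Standard algorithm: 50^3 = 125000 multiplications
Strassen's algorithm: 7^(log2(64)) = 7^6 = 117649 multiplications
Savings: 125000 - 117649 = 7351 multiplications

Standard: 125000 multiplications (50^3). Strassen: 117649 multiplications (7^6, after padding to 64x64). Strassen reduces 8 recursive multiplications to 7 at each level.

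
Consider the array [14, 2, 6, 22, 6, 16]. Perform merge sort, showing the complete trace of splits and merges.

Merge sort trace:

Split: [14, 2, 6, 22, 6, 16] -> [14, 2, 6] and [22, 6, 16]
  Split: [14, 2, 6] -> [14] and [2, 6]
    Split: [2, 6] -> [2] and [6]
    Merge: [2] + [6] -> [2, 6]
  Merge: [14] + [2, 6] -> [2, 6, 14]
  Split: [22, 6, 16] -> [22] and [6, 16]
    Split: [6, 16] -> [6] and [16]
    Merge: [6] + [16] -> [6, 16]
  Merge: [22] + [6, 16] -> [6, 16, 22]
Merge: [2, 6, 14] + [6, 16, 22] -> [2, 6, 6, 14, 16, 22]

Final sorted array: [2, 6, 6, 14, 16, 22]

The merge sort proceeds by recursively splitting the array and merging sorted halves.
After all merges, the sorted array is [2, 6, 6, 14, 16, 22].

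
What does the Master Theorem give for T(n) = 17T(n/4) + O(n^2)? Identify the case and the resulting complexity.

Master Theorem for T(n) = 17T(n/4) + O(n^2):

a = 17, b = 4, c = 2
log_b(a) = log_4(17) = 2.0437

Case 1: c = 2 < log_4(17) = 2.0437
T(n) = O(n^(log_4 17))

For T(n) = 17T(n/4) + O(n^2): log_4(17) = 2.0437. This is Case 1 of the Master Theorem (c < log_b(a), work dominated by leaves), giving O(n^(log_4 17)).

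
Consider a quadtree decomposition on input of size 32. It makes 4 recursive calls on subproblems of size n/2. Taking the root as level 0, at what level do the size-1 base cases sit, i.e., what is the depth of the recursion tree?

For divide and conquer with division factor 2:

Problem sizes at each level:
Level 0: 32
Level 1: 16
Level 2: 8
Level 3: 4
Level 4: 2
Level 5: 1

The root is level 0 and the size-1 base case is level 5 (the tree spans levels 0 through 5, i.e. 6 levels counting the root), so the depth is the number of divisions: log_2(32) = 5

The recursion tree depth is log_2(32) = 5. At each level, the problem size is divided by 2, so it takes 5 divisions to reduce to a base case of size 1. The algorithm makes 4 recursive calls at each level.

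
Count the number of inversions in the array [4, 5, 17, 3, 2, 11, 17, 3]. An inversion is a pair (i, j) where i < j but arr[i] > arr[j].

Finding inversions in [4, 5, 17, 3, 2, 11, 17, 3]:

(0, 3): arr[0]=4 > arr[3]=3
(0, 4): arr[0]=4 > arr[4]=2
(0, 7): arr[0]=4 > arr[7]=3
(1, 3): arr[1]=5 > arr[3]=3
(1, 4): arr[1]=5 > arr[4]=2
(1, 7): arr[1]=5 > arr[7]=3
(2, 3): arr[2]=17 > arr[3]=3
(2, 4): arr[2]=17 > arr[4]=2
(2, 5): arr[2]=17 > arr[5]=11
(2, 7): arr[2]=17 > arr[7]=3
(3, 4): arr[3]=3 > arr[4]=2
(5, 7): arr[5]=11 > arr[7]=3
(6, 7): arr[6]=17 > arr[7]=3

Total inversions: 13

The array has 13 inversion(s): (0,3), (0,4), (0,7), (1,3), (1,4), (1,7), (2,3), (2,4), (2,5), (2,7), (3,4), (5,7), (6,7). Each pair (i,j) satisfies i < j and arr[i] > arr[j].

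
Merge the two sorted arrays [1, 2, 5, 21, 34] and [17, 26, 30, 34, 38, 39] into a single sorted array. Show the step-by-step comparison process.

Merging process:

Compare 1 vs 17: take 1 from left. Merged: [1]
Compare 2 vs 17: take 2 from left. Merged: [1, 2]
Compare 5 vs 17: take 5 from left. Merged: [1, 2, 5]
Compare 21 vs 17: take 17 from right. Merged: [1, 2, 5, 17]
Compare 21 vs 26: take 21 from left. Merged: [1, 2, 5, 17, 21]
Compare 34 vs 26: take 26 from right. Merged: [1, 2, 5, 17, 21, 26]
Compare 34 vs 30: take 30 from right. Merged: [1, 2, 5, 17, 21, 26, 30]
Compare 34 vs 34: take 34 from left. Merged: [1, 2, 5, 17, 21, 26, 30, 34]
Append remaining from right: [34, 38, 39]. Merged: [1, 2, 5, 17, 21, 26, 30, 34, 34, 38, 39]

Final merged array: [1, 2, 5, 17, 21, 26, 30, 34, 34, 38, 39]
Total comparisons: 8

The merged array is [1, 2, 5, 17, 21, 26, 30, 34, 34, 38, 39], requiring 8 comparisons. The merge step runs in O(n) time where n is the total number of elements.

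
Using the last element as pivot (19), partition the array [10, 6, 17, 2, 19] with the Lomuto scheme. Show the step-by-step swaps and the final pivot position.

Lomuto partition with pivot = 19:

Initial array: [10, 6, 17, 2, 19]

arr[0]=10 <= 19: swap with position 0, array becomes [10, 6, 17, 2, 19]
arr[1]=6 <= 19: swap with position 1, array becomes [10, 6, 17, 2, 19]
arr[2]=17 <= 19: swap with position 2, array becomes [10, 6, 17, 2, 19]
arr[3]=2 <= 19: swap with position 3, array becomes [10, 6, 17, 2, 19]

Place pivot at position 4: [10, 6, 17, 2, 19]
Pivot position: 4

After partitioning with pivot 19, the array becomes [10, 6, 17, 2, 19]. The pivot is placed at index 4. All elements to the left of the pivot are <= 19, and all elements to the right are > 19.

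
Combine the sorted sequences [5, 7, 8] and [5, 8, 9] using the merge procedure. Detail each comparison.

Merging process:

Compare 5 vs 5: take 5 from left. Merged: [5]
Compare 7 vs 5: take 5 from right. Merged: [5, 5]
Compare 7 vs 8: take 7 from left. Merged: [5, 5, 7]
Compare 8 vs 8: take 8 from left. Merged: [5, 5, 7, 8]
Append remaining from right: [8, 9]. Merged: [5, 5, 7, 8, 8, 9]

Final merged array: [5, 5, 7, 8, 8, 9]
Total comparisons: 4

The merged array is [5, 5, 7, 8, 8, 9], requiring 4 comparisons. The merge step runs in O(n) time where n is the total number of elements.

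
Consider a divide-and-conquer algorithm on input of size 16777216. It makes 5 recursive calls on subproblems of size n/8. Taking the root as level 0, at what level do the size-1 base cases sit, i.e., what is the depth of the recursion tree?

For divide and conquer with division factor 8:

Problem sizes at each level:
Level 0: 16777216
Level 1: 2097152
Level 2: 262144
Level 3: 32768
Level 4: 4096
Level 5: 512
Level 6: 64
Level 7: 8
Level 8: 1

The root is level 0 and the size-1 base case is level 8 (the tree spans levels 0 through 8, i.e. 9 levels counting the root), so the depth is the number of divisions: log_8(16777216) = 8

The recursion tree depth is log_8(16777216) = 8. At each level, the problem size is divided by 8, so it takes 8 divisions to reduce to a base case of size 1. The algorithm makes 5 recursive calls at each level.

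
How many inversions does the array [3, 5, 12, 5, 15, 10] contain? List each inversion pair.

Finding inversions in [3, 5, 12, 5, 15, 10]:

(2, 3): arr[2]=12 > arr[3]=5
(2, 5): arr[2]=12 > arr[5]=10
(4, 5): arr[4]=15 > arr[5]=10

Total inversions: 3

The array has 3 inversion(s): (2,3), (2,5), (4,5). Each pair (i,j) satisfies i < j and arr[i] > arr[j].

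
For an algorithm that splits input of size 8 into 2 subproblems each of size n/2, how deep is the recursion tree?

For divide and conquer with division factor 2:

Problem sizes at each level:
Level 0: 8
Level 1: 4
Level 2: 2
Level 3: 1

The root is level 0 and the size-1 base case is level 3 (the tree spans levels 0 through 3, i.e. 4 levels counting the root), so the depth is the number of divisions: log_2(8) = 3

The recursion tree depth is log_2(8) = 3. At each level, the problem size is divided by 2, so it takes 3 divisions to reduce to a base case of size 1. The algorithm makes 2 recursive calls at each level.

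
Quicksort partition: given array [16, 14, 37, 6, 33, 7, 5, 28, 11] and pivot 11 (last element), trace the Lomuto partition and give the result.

Lomuto partition with pivot = 11:

Initial array: [16, 14, 37, 6, 33, 7, 5, 28, 11]

arr[0]=16 > 11: no swap
arr[1]=14 > 11: no swap
arr[2]=37 > 11: no swap
arr[3]=6 <= 11: swap with position 0, array becomes [6, 14, 37, 16, 33, 7, 5, 28, 11]
arr[4]=33 > 11: no swap
arr[5]=7 <= 11: swap with position 1, array becomes [6, 7, 37, 16, 33, 14, 5, 28, 11]
arr[6]=5 <= 11: swap with position 2, array becomes [6, 7, 5, 16, 33, 14, 37, 28, 11]
arr[7]=28 > 11: no swap

Place pivot at position 3: [6, 7, 5, 11, 33, 14, 37, 28, 16]
Pivot position: 3

After partitioning with pivot 11, the array becomes [6, 7, 5, 11, 33, 14, 37, 28, 16]. The pivot is placed at index 3. All elements to the left of the pivot are <= 11, and all elements to the right are > 11.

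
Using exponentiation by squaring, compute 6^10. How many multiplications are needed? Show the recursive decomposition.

Computing 6^10 by squaring (build up from 6^1; each line after the first costs one multiplication):

6^1 = 6
6^2 = (6^1)^2 = 6^2 = 36
6^4 = (6^2)^2 = 36^2 = 1296
6^5 = 6 * 6^4 = 6 * 1296 = 7776
6^10 = (6^5)^2 = 7776^2 = 60466176

Result: 60466176
Multiplications needed: 4 (4 lines after 6^1)

6^10 = 60466176. Using exponentiation by squaring, this requires 4 multiplications. The key idea: if the exponent is even, square the half-power; if odd, multiply by the base once.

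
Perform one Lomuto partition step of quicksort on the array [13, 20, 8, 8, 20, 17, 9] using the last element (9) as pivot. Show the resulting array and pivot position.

Lomuto partition with pivot = 9:

Initial array: [13, 20, 8, 8, 20, 17, 9]

arr[0]=13 > 9: no swap
arr[1]=20 > 9: no swap
arr[2]=8 <= 9: swap with position 0, array becomes [8, 20, 13, 8, 20, 17, 9]
arr[3]=8 <= 9: swap with position 1, array becomes [8, 8, 13, 20, 20, 17, 9]
arr[4]=20 > 9: no swap
arr[5]=17 > 9: no swap

Place pivot at position 2: [8, 8, 9, 20, 20, 17, 13]
Pivot position: 2

After partitioning with pivot 9, the array becomes [8, 8, 9, 20, 20, 17, 13]. The pivot is placed at index 2. All elements to the left of the pivot are <= 9, and all elements to the right are > 9.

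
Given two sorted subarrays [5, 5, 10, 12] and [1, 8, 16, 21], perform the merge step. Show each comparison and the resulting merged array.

Merging process:

Compare 5 vs 1: take 1 from right. Merged: [1]
Compare 5 vs 8: take 5 from left. Merged: [1, 5]
Compare 5 vs 8: take 5 from left. Merged: [1, 5, 5]
Compare 10 vs 8: take 8 from right. Merged: [1, 5, 5, 8]
Compare 10 vs 16: take 10 from left. Merged: [1, 5, 5, 8, 10]
Compare 12 vs 16: take 12 from left. Merged: [1, 5, 5, 8, 10, 12]
Append remaining from right: [16, 21]. Merged: [1, 5, 5, 8, 10, 12, 16, 21]

Final merged array: [1, 5, 5, 8, 10, 12, 16, 21]
Total comparisons: 6

The merged array is [1, 5, 5, 8, 10, 12, 16, 21], requiring 6 comparisons. The merge step runs in O(n) time where n is the total number of elements.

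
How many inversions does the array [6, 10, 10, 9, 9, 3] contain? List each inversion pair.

Finding inversions in [6, 10, 10, 9, 9, 3]:

(0, 5): arr[0]=6 > arr[5]=3
(1, 3): arr[1]=10 > arr[3]=9
(1, 4): arr[1]=10 > arr[4]=9
(1, 5): arr[1]=10 > arr[5]=3
(2, 3): arr[2]=10 > arr[3]=9
(2, 4): arr[2]=10 > arr[4]=9
(2, 5): arr[2]=10 > arr[5]=3
(3, 5): arr[3]=9 > arr[5]=3
(4, 5): arr[4]=9 > arr[5]=3

Total inversions: 9

The array has 9 inversion(s): (0,5), (1,3), (1,4), (1,5), (2,3), (2,4), (2,5), (3,5), (4,5). Each pair (i,j) satisfies i < j and arr[i] > arr[j].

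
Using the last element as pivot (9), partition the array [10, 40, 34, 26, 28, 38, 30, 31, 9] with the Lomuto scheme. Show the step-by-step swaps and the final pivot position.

Lomuto partition with pivot = 9:

Initial array: [10, 40, 34, 26, 28, 38, 30, 31, 9]

arr[0]=10 > 9: no swap
arr[1]=40 > 9: no swap
arr[2]=34 > 9: no swap
arr[3]=26 > 9: no swap
arr[4]=28 > 9: no swap
arr[5]=38 > 9: no swap
arr[6]=30 > 9: no swap
arr[7]=31 > 9: no swap

Place pivot at position 0: [9, 40, 34, 26, 28, 38, 30, 31, 10]
Pivot position: 0

After partitioning with pivot 9, the array becomes [9, 40, 34, 26, 28, 38, 30, 31, 10]. The pivot is placed at index 0. All elements to the left of the pivot are <= 9, and all elements to the right are > 9.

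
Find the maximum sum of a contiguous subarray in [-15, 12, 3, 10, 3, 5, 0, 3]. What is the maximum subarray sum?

Using Kadane's algorithm on [-15, 12, 3, 10, 3, 5, 0, 3]:

Scanning through the array:
Position 1 (value 12): max_ending_here = 12, max_so_far = 12
Position 2 (value 3): max_ending_here = 15, max_so_far = 15
Position 3 (value 10): max_ending_here = 25, max_so_far = 25
Position 4 (value 3): max_ending_here = 28, max_so_far = 28
Position 5 (value 5): max_ending_here = 33, max_so_far = 33
Position 6 (value 0): max_ending_here = 33, max_so_far = 33
Position 7 (value 3): max_ending_here = 36, max_so_far = 36

Maximum subarray: [12, 3, 10, 3, 5, 0, 3]
Maximum sum: 36

The maximum subarray is [12, 3, 10, 3, 5, 0, 3] with sum 36. This subarray runs from index 1 to index 7.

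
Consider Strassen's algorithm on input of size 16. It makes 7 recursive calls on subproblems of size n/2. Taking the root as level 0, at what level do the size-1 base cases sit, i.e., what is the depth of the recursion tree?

For divide and conquer with division factor 2:

Problem sizes at each level:
Level 0: 16
Level 1: 8
Level 2: 4
Level 3: 2
Level 4: 1

The root is level 0 and the size-1 base case is level 4 (the tree spans levels 0 through 4, i.e. 5 levels counting the root), so the depth is the number of divisions: log_2(16) = 4

The recursion tree depth is log_2(16) = 4. At each level, the problem size is divided by 2, so it takes 4 divisions to reduce to a base case of size 1. The algorithm makes 7 recursive calls at each level.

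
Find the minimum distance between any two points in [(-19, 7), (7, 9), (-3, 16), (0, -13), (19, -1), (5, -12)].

Computing all pairwise distances among 6 points:

d((-19, 7), (7, 9)) = 26.0768
d((-19, 7), (-3, 16)) = 18.3576
d((-19, 7), (0, -13)) = 27.5862
d((-19, 7), (19, -1)) = 38.833
d((-19, 7), (5, -12)) = 30.6105
d((7, 9), (-3, 16)) = 12.2066
d((7, 9), (0, -13)) = 23.0868
d((7, 9), (19, -1)) = 15.6205
d((7, 9), (5, -12)) = 21.095
d((-3, 16), (0, -13)) = 29.1548
d((-3, 16), (19, -1)) = 27.8029
d((-3, 16), (5, -12)) = 29.1204
d((0, -13), (19, -1)) = 22.4722
d((0, -13), (5, -12)) = 5.099 <-- minimum
d((19, -1), (5, -12)) = 17.8045

Closest pair: (0, -13) and (5, -12) with distance 5.099

The closest pair is (0, -13) and (5, -12) with Euclidean distance 5.099. For 6 points, brute-force pairwise comparison is shown above. For large n, the divide-and-conquer algorithm (sort by x, recurse on halves, check the dividing strip) achieves O(n log n).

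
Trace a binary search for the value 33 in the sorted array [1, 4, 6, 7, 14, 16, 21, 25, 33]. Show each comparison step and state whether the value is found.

Binary search for 33 in [1, 4, 6, 7, 14, 16, 21, 25, 33]:

lo=0, hi=8, mid=4, arr[mid]=14 -> 14 < 33, search right half
lo=5, hi=8, mid=6, arr[mid]=21 -> 21 < 33, search right half
lo=7, hi=8, mid=7, arr[mid]=25 -> 25 < 33, search right half
lo=8, hi=8, mid=8, arr[mid]=33 -> Found target at index 8!

Binary search finds 33 at index 8 after 4 comparisons. The search repeatedly halves the search space by comparing with the middle element.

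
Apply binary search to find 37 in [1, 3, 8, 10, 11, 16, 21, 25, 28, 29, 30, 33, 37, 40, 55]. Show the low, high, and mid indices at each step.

Binary search for 37 in [1, 3, 8, 10, 11, 16, 21, 25, 28, 29, 30, 33, 37, 40, 55]:

lo=0, hi=14, mid=7, arr[mid]=25 -> 25 < 37, search right half
lo=8, hi=14, mid=11, arr[mid]=33 -> 33 < 37, search right half
lo=12, hi=14, mid=13, arr[mid]=40 -> 40 > 37, search left half
lo=12, hi=12, mid=12, arr[mid]=37 -> Found target at index 12!

Binary search finds 37 at index 12 after 4 comparisons. The search repeatedly halves the search space by comparing with the middle element.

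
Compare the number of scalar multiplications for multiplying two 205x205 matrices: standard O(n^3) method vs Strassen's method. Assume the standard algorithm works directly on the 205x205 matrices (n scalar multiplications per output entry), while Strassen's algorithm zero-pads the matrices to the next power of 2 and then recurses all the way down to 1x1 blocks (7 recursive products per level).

Matrix multiplication for 205x205 matrices:

Strassen's algorithm requires power-of-2 dimensions. Pad 205x205 to 256x256 (next power of 2).

Standard algorithm: 205^3 = 8615125 multiplications
Strassen's algorithm: 7^(log2(256)) = 7^8 = 5764801 multiplications
Savings: 8615125 - 5764801 = 2850324 multiplications

Standard: 8615125 multiplications (205^3). Strassen: 5764801 multiplications (7^8, after padding to 256x256). Strassen reduces 8 recursive multiplications to 7 at each level.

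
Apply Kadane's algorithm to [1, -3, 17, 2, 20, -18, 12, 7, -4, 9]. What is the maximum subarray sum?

Using Kadane's algorithm on [1, -3, 17, 2, 20, -18, 12, 7, -4, 9]:

Scanning through the array:
Position 1 (value -3): max_ending_here = -2, max_so_far = 1
Position 2 (value 17): max_ending_here = 17, max_so_far = 17
Position 3 (value 2): max_ending_here = 19, max_so_far = 19
Position 4 (value 20): max_ending_here = 39, max_so_far = 39
Position 5 (value -18): max_ending_here = 21, max_so_far = 39
Position 6 (value 12): max_ending_here = 33, max_so_far = 39
Position 7 (value 7): max_ending_here = 40, max_so_far = 40
Position 8 (value -4): max_ending_here = 36, max_so_far = 40
Position 9 (value 9): max_ending_here = 45, max_so_far = 45

Maximum subarray: [17, 2, 20, -18, 12, 7, -4, 9]
Maximum sum: 45

The maximum subarray is [17, 2, 20, -18, 12, 7, -4, 9] with sum 45. This subarray runs from index 2 to index 9.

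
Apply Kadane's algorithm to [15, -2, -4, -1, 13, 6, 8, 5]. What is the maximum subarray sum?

Using Kadane's algorithm on [15, -2, -4, -1, 13, 6, 8, 5]:

Scanning through the array:
Position 1 (value -2): max_ending_here = 13, max_so_far = 15
Position 2 (value -4): max_ending_here = 9, max_so_far = 15
Position 3 (value -1): max_ending_here = 8, max_so_far = 15
Position 4 (value 13): max_ending_here = 21, max_so_far = 21
Position 5 (value 6): max_ending_here = 27, max_so_far = 27
Position 6 (value 8): max_ending_here = 35, max_so_far = 35
Position 7 (value 5): max_ending_here = 40, max_so_far = 40

Maximum subarray: [15, -2, -4, -1, 13, 6, 8, 5]
Maximum sum: 40

The maximum subarray is [15, -2, -4, -1, 13, 6, 8, 5] with sum 40. This subarray runs from index 0 to index 7.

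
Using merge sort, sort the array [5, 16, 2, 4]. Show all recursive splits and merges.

Merge sort trace:

Split: [5, 16, 2, 4] -> [5, 16] and [2, 4]
  Split: [5, 16] -> [5] and [16]
  Merge: [5] + [16] -> [5, 16]
  Split: [2, 4] -> [2] and [4]
  Merge: [2] + [4] -> [2, 4]
Merge: [5, 16] + [2, 4] -> [2, 4, 5, 16]

Final sorted array: [2, 4, 5, 16]

The merge sort proceeds by recursively splitting the array and merging sorted halves.
After all merges, the sorted array is [2, 4, 5, 16].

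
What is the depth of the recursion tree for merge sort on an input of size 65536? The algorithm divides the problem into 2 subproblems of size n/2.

For divide and conquer with division factor 2:

Problem sizes at each level:
Level 0: 65536
Level 1: 32768
Level 2: 16384
Level 3: 8192
Level 4: 4096
Level 5: 2048
Level 6: 1024
Level 7: 512
Level 8: 256
Level 9: 128
Level 10: 64
Level 11: 32
Level 12: 16
Level 13: 8
Level 14: 4
Level 15: 2
Level 16: 1

The root is level 0 and the size-1 base case is level 16 (the tree spans levels 0 through 16, i.e. 17 levels counting the root), so the depth is the number of divisions: log_2(65536) = 16

The recursion tree depth is log_2(65536) = 16. At each level, the problem size is divided by 2, so it takes 16 divisions to reduce to a base case of size 1. The algorithm makes 2 recursive calls at each level.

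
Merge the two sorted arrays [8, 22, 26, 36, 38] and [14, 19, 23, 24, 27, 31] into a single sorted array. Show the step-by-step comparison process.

Merging process:

Compare 8 vs 14: take 8 from left. Merged: [8]
Compare 22 vs 14: take 14 from right. Merged: [8, 14]
Compare 22 vs 19: take 19 from right. Merged: [8, 14, 19]
Compare 22 vs 23: take 22 from left. Merged: [8, 14, 19, 22]
Compare 26 vs 23: take 23 from right. Merged: [8, 14, 19, 22, 23]
Compare 26 vs 24: take 24 from right. Merged: [8, 14, 19, 22, 23, 24]
Compare 26 vs 27: take 26 from left. Merged: [8, 14, 19, 22, 23, 24, 26]
Compare 36 vs 27: take 27 from right. Merged: [8, 14, 19, 22, 23, 24, 26, 27]
Compare 36 vs 31: take 31 from right. Merged: [8, 14, 19, 22, 23, 24, 26, 27, 31]
Append remaining from left: [36, 38]. Merged: [8, 14, 19, 22, 23, 24, 26, 27, 31, 36, 38]

Final merged array: [8, 14, 19, 22, 23, 24, 26, 27, 31, 36, 38]
Total comparisons: 9

The merged array is [8, 14, 19, 22, 23, 24, 26, 27, 31, 36, 38], requiring 9 comparisons. The merge step runs in O(n) time where n is the total number of elements.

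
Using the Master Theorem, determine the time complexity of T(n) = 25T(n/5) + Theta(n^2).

Master Theorem for T(n) = 25T(n/5) + O(n^2):

a = 25, b = 5, c = 2
log_b(a) = log_5(25) = 2.0000

Case 2: c = 2 = log_5(25) = 2.0000
T(n) = O(n^2 log n) = O(n^2 log n)

For T(n) = 25T(n/5) + O(n^2): log_5(25) = 2.0000. This is Case 2 of the Master Theorem (c = log_b(a), equal work at all levels), giving O(n^2 log n).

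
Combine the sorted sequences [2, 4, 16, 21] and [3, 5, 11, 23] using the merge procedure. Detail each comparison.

Merging process:

Compare 2 vs 3: take 2 from left. Merged: [2]
Compare 4 vs 3: take 3 from right. Merged: [2, 3]
Compare 4 vs 5: take 4 from left. Merged: [2, 3, 4]
Compare 16 vs 5: take 5 from right. Merged: [2, 3, 4, 5]
Compare 16 vs 11: take 11 from right. Merged: [2, 3, 4, 5, 11]
Compare 16 vs 23: take 16 from left. Merged: [2, 3, 4, 5, 11, 16]
Compare 21 vs 23: take 21 from left. Merged: [2, 3, 4, 5, 11, 16, 21]
Append remaining from right: [23]. Merged: [2, 3, 4, 5, 11, 16, 21, 23]

Final merged array: [2, 3, 4, 5, 11, 16, 21, 23]
Total comparisons: 7

The merged array is [2, 3, 4, 5, 11, 16, 21, 23], requiring 7 comparisons. The merge step runs in O(n) time where n is the total number of elements.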